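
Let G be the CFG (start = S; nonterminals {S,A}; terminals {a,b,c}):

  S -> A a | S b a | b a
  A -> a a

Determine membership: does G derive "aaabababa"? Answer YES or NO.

Convert to CNF:
  S -> A T0 | S X2 | T1 T0
  A -> T0 T0
  T0 -> a
  T1 -> b
  X2 -> T1 T0

Fill CYK table bottom-up:
  [0..0]={T0}  "a"  orig:{}
  [1..1]={T0}  "a"  orig:{}
  [2..2]={T0}  "a"  orig:{}
  [3..3]={T1}  "b"  orig:{}
  [4..4]={T0}  "a"  orig:{}
  [5..5]={T1}  "b"  orig:{}
  [6..6]={T0}  "a"  orig:{}
  [7..7]={T1}  "b"  orig:{}
  [8..8]={T0}  "a"  orig:{}
  [0..1]={A}  "aa"
  [1..2]={A}  "aa"
  [2..3]=∅  "ab"
  [3..4]={S,X2}  "ba"  orig:{S}
  [4..5]=∅  "ab"
  [5..6]={S,X2}  "ba"  orig:{S}
  [6..7]=∅  "ab"
  [7..8]={S,X2}  "ba"  orig:{S}
  [0..2]={S}  "aaa"
  [1..3]=∅  "aab"
  [2..4]=∅  "aba"
  [3..5]=∅  "bab"
  [4..6]=∅  "aba"
  [5..7]=∅  "bab"
  [6..8]=∅  "aba"
  [0..3]=∅  "aaab"
  [1..4]=∅  "aaba"
  [2..5]=∅  "abab"
  [3..6]={S}  "baba"
  [4..7]=∅  "abab"
  [5..8]={S}  "baba"
  [0..4]={S}  "aaaba"
  [1..5]=∅  "aabab"
  [2..6]=∅  "ababa"
  [3..7]=∅  "babab"
  [4..8]=∅  "ababa"
  [0..5]=∅  "aaabab"
  [1..6]=∅  "aababa"
  [2..7]=∅  "ababab"
  [3..8]={S}  "bababa"
  [0..6]={S}  "aaababa"
  [1..7]=∅  "aababab"
  [2..8]=∅  "abababa"
  [0..7]=∅  "aaababab"
  [1..8]=∅  "aabababa"
  [0..8]={S}  "aaabababa"

S ∈ T[0,8] ⇒ YES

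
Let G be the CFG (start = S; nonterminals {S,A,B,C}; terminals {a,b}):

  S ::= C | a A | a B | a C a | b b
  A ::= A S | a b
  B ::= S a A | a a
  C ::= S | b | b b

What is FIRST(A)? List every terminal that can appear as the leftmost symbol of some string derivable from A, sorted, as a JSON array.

FIRST sets, iterate to fixpoint:
round 1:
  A via A→a b: +{a}
  B via B→a a: +{a}
  C via C→b: +{b}
  S via S→C: +{b}
  S via S→a A: +{a}
  FIRST[S]={a,b}  FIRST[A]={a}  FIRST[B]={a}  FIRST[C]={b}
round 2:
  B via B→S a A: +{b}
  C via C→S: +{a}
  FIRST[S]={a,b}  FIRST[A]={a}  FIRST[B]={a,b}  FIRST[C]={a,b}
round 3: — fixpoint
  FIRST[S]={a,b}  FIRST[A]={a}  FIRST[B]={a,b}  FIRST[C]={a,b}

FIRST(A) = ["a"]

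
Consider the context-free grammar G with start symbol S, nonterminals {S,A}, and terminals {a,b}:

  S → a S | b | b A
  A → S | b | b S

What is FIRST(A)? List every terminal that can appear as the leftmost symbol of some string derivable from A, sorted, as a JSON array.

Compute FIRST by fixpoint:
round 1:
  A via A→b: +{b}
  S via S→a S: +{a}
  S via S→b: +{b}
  FIRST(S)={a,b}  FIRST(A)={b}
round 2:
  A via A→S: +{a}
  FIRST(S)={a,b}  FIRST(A)={a,b}
round 3: (no change)
  FIRST(S)={a,b}  FIRST(A)={a,b}

FIRST(A) = ["a", "b"]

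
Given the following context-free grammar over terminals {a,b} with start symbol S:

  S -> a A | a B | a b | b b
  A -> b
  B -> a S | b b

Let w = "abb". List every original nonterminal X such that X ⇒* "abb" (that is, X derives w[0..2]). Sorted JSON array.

Convert to CNF:
  S -> T0 A | T0 B | T0 T1 | T1 T1
  A -> b
  B -> T0 S | T1 T1
  T0 -> a
  T1 -> b

CYK table (by increasing span) — only the sub-triangle for w[0..2]:
  T[0,0] 'a' = {T0}  orig:{}
  T[1,1] 'b' = {A,T1}  orig:{A}
  T[2,2] 'b' = {A,T1}  orig:{A}
  T[0,1] 'ab' = {S}
  T[1,2] 'bb' = {B,S}
  T[0,2] 'abb' = {B,S}

Original NTs in T[0,2] deriving "abb": ["B", "S"]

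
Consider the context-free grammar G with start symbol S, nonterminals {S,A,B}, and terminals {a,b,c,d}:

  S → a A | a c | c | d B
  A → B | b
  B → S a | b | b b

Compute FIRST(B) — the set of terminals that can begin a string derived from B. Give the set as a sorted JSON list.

FIRST sets, iterate to fixpoint:
pass 1:
  A via A→b: +{b}
  B via B→b: +{b}
  S via S→a A: +{a}
  S via S→c: +{c}
  S via S→d B: +{d}
  FIRST[S]={a,c,d}  FIRST[A]={b}  FIRST[B]={b}
pass 2:
  B via B→S a: +{a,c,d}
  FIRST[S]={a,c,d}  FIRST[A]={b}  FIRST[B]={a,b,c,d}
pass 3:
  A via A→B: +{a,c,d}
  FIRST[S]={a,c,d}  FIRST[A]={a,b,c,d}  FIRST[B]={a,b,c,d}
pass 4: (stable)
  FIRST[S]={a,c,d}  FIRST[A]={a,b,c,d}  FIRST[B]={a,b,c,d}

FIRST(B) = ["a", "b", "c", "d"]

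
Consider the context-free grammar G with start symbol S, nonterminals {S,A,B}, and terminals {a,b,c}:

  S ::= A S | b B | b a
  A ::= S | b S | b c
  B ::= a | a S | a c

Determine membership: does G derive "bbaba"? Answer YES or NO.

CNF form of G:
  S -> A S | T0 B | T0 T1
  A -> A S | T0 B | T0 S | T0 T1 | T0 T2
  B -> T1 S | T1 T2 | a
  T0 -> b
  T1 -> a
  T2 -> c

CYK fill:
  [0..0]={T0}  "b"  orig:{}
  [1..1]={T0}  "b"  orig:{}
  [2..2]={B,T1}  "a"  orig:{B}
  [3..3]={T0}  "b"  orig:{}
  [4..4]={B,T1}  "a"  orig:{B}
  [0..1]=∅  "bb"
  [1..2]={A,S}  "ba"
  [2..3]=∅  "ab"
  [3..4]={A,S}  "ba"
  [0..2]={A}  "bba"
  [1..3]=∅  "bab"
  [2..4]={B}  "aba"
  [0..3]=∅  "bbab"
  [1..4]={A,S}  "baba"
  [0..4]={A,S}  "bbaba"

S ∈ T[0,4] ⇒ YES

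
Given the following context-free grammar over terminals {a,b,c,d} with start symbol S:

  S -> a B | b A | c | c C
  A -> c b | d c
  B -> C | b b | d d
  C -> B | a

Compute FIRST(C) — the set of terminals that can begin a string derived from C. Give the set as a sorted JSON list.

FIRST sets, iterate to fixpoint:
iter 1:
  A via A→c b: +{c}
  A via A→d c: +{d}
  B via B→b b: +{b}
  B via B→d d: +{d}
  C via C→B: +{b,d}
  C via C→a: +{a}
  S via S→a B: +{a}
  S via S→b A: +{b}
  S via S→c: +{c}
  FIRST(S)={a,b,c}  FIRST(A)={c,d}  FIRST(B)={b,d}  FIRST(C)={a,b,d}
iter 2:
  B via B→C: +{a}
  FIRST(S)={a,b,c}  FIRST(A)={c,d}  FIRST(B)={a,b,d}  FIRST(C)={a,b,d}
iter 3: (stable)
  FIRST(S)={a,b,c}  FIRST(A)={c,d}  FIRST(B)={a,b,d}  FIRST(C)={a,b,d}

FIRST(C) = ["a", "b", "d"]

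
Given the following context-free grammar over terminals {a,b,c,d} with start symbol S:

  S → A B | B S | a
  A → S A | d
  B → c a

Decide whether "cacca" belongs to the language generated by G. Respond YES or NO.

CNF form of G:
  S -> A B | B S | a
  A -> S A | d
  B -> T0 T1
  T0 -> c
  T1 -> a

CYK table (by increasing span):
  [0..0]={T0}  "c"  orig:{}
  [1..1]={S,T1}  "a"  orig:{S}
  [2..2]={T0}  "c"  orig:{}
  [3..3]={T0}  "c"  orig:{}
  [4..4]={S,T1}  "a"  orig:{S}
  [0..1]={B}  "ca"
  [1..2]=∅  "ac"
  [2..3]=∅  "cc"
  [3..4]={B}  "ca"
  [0..2]=∅  "cac"
  [1..3]=∅  "acc"
  [2..4]=∅  "cca"
  [0..3]=∅  "cacc"
  [1..4]=∅  "acca"
  [0..4]=∅  "cacca"

S ∉ T[0,4] ⇒ NO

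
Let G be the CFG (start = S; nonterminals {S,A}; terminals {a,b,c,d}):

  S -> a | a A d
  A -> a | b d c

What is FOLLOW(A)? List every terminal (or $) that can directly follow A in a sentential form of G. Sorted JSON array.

FIRST iteration:
[1]
  A via A→a: +{a}
  A via A→b d c: +{b}
  S via S→a: +{a}
  FIRST[S]={a}  FIRST[A]={a,b}
[2] — fixpoint
  FIRST[S]={a}  FIRST[A]={a,b}

FOLLOW sets:
initialize: $ ∈ FOLLOW(S)
pass 1:
  S→a A d: FOLLOW(A) ⊇ FIRST(d) = {d}; new: +{d}
  FOLLOW[S]={$}  FOLLOW[A]={d}
pass 2: (stable)
  FOLLOW[S]={$}  FOLLOW[A]={d}

FOLLOW(A) = ["d"]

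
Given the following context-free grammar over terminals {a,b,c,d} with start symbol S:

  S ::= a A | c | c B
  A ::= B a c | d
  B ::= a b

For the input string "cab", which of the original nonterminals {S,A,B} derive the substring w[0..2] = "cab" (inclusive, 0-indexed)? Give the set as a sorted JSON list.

CNF form of G:
  S -> T0 A | T1 B | c
  A -> B X3 | d
  B -> T0 T2
  T0 -> a
  T1 -> c
  T2 -> b
  X3 -> T0 T1

Fill CYK table bottom-up — only the sub-triangle for w[0..2]:
  cell(0,0) c: {S,T1}  orig:{S}
  cell(1,1) a: {T0}  orig:{}
  cell(2,2) b: {T2}  orig:{}
  cell(0,1) ca: ∅
  cell(1,2) ab: {B}
  cell(0,2) cab: {S}

Original NTs in T[0,2] deriving "cab": ["S"]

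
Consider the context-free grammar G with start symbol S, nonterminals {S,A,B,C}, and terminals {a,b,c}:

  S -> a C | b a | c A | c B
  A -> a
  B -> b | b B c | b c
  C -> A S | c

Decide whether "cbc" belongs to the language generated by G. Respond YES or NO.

CNF form of G:
  S -> T0 T2 | T1 A | T1 B | T2 C
  A -> a
  B -> T0 T1 | T0 X3 | b
  C -> A S | c
  T0 -> b
  T1 -> c
  T2 -> a
  X3 -> B T1

CYK fill:
  T[0,0] 'c' = {C,T1}  orig:{C}
  T[1,1] 'b' = {B,T0}  orig:{B}
  T[2,2] 'c' = {C,T1}  orig:{C}
  T[0,1] 'cb' = {S}
  T[1,2] 'bc' = {B,X3}  orig:{B}
  T[0,2] 'cbc' = {S}

S ∈ T[0,2] ⇒ YES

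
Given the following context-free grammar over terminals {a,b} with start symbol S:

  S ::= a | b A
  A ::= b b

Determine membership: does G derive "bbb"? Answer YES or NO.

Convert to CNF:
  S -> T0 A | a
  A -> T0 T0
  T0 -> b

Fill CYK table bottom-up:
  cell(0,0) b: {T0}  orig:{}
  cell(1,1) b: {T0}  orig:{}
  cell(2,2) b: {T0}  orig:{}
  cell(0,1) bb: {A}
  cell(1,2) bb: {A}
  cell(0,2) bbb: {S}

S ∈ T[0,2] ⇒ YES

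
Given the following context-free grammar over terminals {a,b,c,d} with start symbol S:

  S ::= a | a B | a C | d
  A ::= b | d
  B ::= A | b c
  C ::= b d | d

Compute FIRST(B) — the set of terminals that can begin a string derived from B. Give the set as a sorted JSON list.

Compute FIRST by fixpoint:
pass 1:
  A via A→b: +{b}
  A via A→d: +{d}
  B via B→A: +{b,d}
  C via C→b d: +{b}
  C via C→d: +{d}
  S via S→a: +{a}
  S via S→d: +{d}
  S: {a,d}  A: {b,d}  B: {b,d}  C: {b,d}
pass 2: — fixpoint
  S: {a,d}  A: {b,d}  B: {b,d}  C: {b,d}

FIRST(B) = ["b", "d"]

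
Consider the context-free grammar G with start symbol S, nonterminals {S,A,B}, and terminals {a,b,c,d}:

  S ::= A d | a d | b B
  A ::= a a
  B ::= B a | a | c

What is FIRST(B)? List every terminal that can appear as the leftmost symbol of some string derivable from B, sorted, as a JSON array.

FIRST sets, iterate to fixpoint:
round 1:
  A via A→a a: +{a}
  B via B→a: +{a}
  B via B→c: +{c}
  S via S→A d: +{a}
  S via S→b B: +{b}
  FIRST[S]={a,b}  FIRST[A]={a}  FIRST[B]={a,c}
round 2: (stable)
  FIRST[S]={a,b}  FIRST[A]={a}  FIRST[B]={a,c}

FIRST(B) = ["a", "c"]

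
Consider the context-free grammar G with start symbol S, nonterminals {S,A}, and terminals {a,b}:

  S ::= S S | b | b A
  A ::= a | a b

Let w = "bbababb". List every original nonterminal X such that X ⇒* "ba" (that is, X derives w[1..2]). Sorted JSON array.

Convert to CNF:
  S -> S S | T1 A | b
  A -> T0 T1 | a
  T0 -> a
  T1 -> b

Fill CYK table bottom-up, restricted to cells inside w[1..2]:
  cell(1,1) b: {S,T1}  orig:{S}
  cell(2,2) a: {A,T0}  orig:{A}
  cell(1,2) ba: {S}

Original NTs in T[1,2] deriving "ba": ["S"]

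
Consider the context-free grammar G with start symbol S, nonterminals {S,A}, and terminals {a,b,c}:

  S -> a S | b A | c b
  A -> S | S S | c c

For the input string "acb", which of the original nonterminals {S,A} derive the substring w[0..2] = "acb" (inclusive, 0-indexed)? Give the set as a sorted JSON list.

Convert to CNF:
  S -> T0 S | T1 A | T2 T1
  A -> S S | T0 S | T1 A | T2 T1 | T2 T2
  T0 -> a
  T1 -> b
  T2 -> c

Fill CYK table bottom-up, restricted to cells inside w[0..2]:
  T[0,0] 'a' = {T0}  orig:{}
  T[1,1] 'c' = {T2}  orig:{}
  T[2,2] 'b' = {T1}  orig:{}
  T[0,1] 'ac' = ∅
  T[1,2] 'cb' = {A,S}
  T[0,2] 'acb' = {A,S}

Original NTs in T[0,2] deriving "acb": ["A", "S"]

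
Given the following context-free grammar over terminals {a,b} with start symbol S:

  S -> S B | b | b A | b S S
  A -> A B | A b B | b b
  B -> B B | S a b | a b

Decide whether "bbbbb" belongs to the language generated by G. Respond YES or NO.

CNF form of G:
  S -> S B | T0 A | T0 X4 | b
  A -> A B | A X2 | T0 T0
  B -> B B | S X3 | T1 T0
  T0 -> b
  T1 -> a
  X2 -> T0 B
  X3 -> T1 T0
  X4 -> S S

CYK table (by increasing span):
  cell(0,0) b: {S,T0}  orig:{S}
  cell(1,1) b: {S,T0}  orig:{S}
  cell(2,2) b: {S,T0}  orig:{S}
  cell(3,3) b: {S,T0}  orig:{S}
  cell(4,4) b: {S,T0}  orig:{S}
  cell(0,1) bb: {A,X4}  orig:{A}
  cell(1,2) bb: {A,X4}  orig:{A}
  cell(2,3) bb: {A,X4}  orig:{A}
  cell(3,4) bb: {A,X4}  orig:{A}
  cell(0,2) bbb: {S}
  cell(1,3) bbb: {S}
  cell(2,4) bbb: {S}
  cell(0,3) bbbb: {X4}  orig:{}
  cell(1,4) bbbb: {X4}  orig:{}
  cell(0,4) bbbbb: {S}

S ∈ T[0,4] ⇒ YES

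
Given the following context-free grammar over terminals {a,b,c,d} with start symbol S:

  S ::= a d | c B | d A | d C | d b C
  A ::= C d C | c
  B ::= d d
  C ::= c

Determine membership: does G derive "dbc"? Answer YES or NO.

Convert to CNF:
  S -> T0 A | T0 C | T0 X5 | T1 T0 | T2 B
  A -> C X4 | c
  B -> T0 T0
  C -> c
  T0 -> d
  T1 -> a
  T2 -> c
  T3 -> b
  X4 -> T0 C
  X5 -> T3 C

CYK table (by increasing span):
  T[0,0] 'd' = {T0}  orig:{}
  T[1,1] 'b' = {T3}  orig:{}
  T[2,2] 'c' = {A,C,T2}  orig:{A,C}
  T[0,1] 'db' = ∅
  T[1,2] 'bc' = {X5}  orig:{}
  T[0,2] 'dbc' = {S}

S ∈ T[0,2] ⇒ YES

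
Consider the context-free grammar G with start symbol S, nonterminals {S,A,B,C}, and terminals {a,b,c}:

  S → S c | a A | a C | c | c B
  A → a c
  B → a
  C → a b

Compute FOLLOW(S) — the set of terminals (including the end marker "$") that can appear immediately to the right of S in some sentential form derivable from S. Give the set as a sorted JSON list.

Compute FIRST by fixpoint:
[1]
  A via A→a c: +{a}
  B via B→a: +{a}
  C via C→a b: +{a}
  S via S→a A: +{a}
  S via S→c: +{c}
  FIRST(S)={a,c}  FIRST(A)={a}  FIRST(B)={a}  FIRST(C)={a}
[2] (no change)
  FIRST(S)={a,c}  FIRST(A)={a}  FIRST(B)={a}  FIRST(C)={a}

Compute FOLLOW by fixpoint:
FOLLOW(S) := {$}
iter 1:
  S→S c: FOLLOW(S) ⊇ FIRST(c) = {c}; new: +{c}
  S→a A: FOLLOW(A) ⊇ FOLLOW(S) ⊇ {$,c}; new: +{$,c}
  S→a C: FOLLOW(C) ⊇ FOLLOW(S) ⊇ {$,c}; new: +{$,c}
  S→c B: FOLLOW(B) ⊇ FOLLOW(S) ⊇ {$,c}; new: +{$,c}
  FOLLOW(S)={$,c}  FOLLOW(A)={$,c}  FOLLOW(B)={$,c}  FOLLOW(C)={$,c}
iter 2: done
  FOLLOW(S)={$,c}  FOLLOW(A)={$,c}  FOLLOW(B)={$,c}  FOLLOW(C)={$,c}

FOLLOW(S) = ["$", "c"]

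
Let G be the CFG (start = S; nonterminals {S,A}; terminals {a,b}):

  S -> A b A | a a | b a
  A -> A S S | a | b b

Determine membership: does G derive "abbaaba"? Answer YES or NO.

CNF form of G:
  S -> A X3 | T0 T1 | T1 T1
  A -> A X2 | T0 T0 | a
  T0 -> b
  T1 -> a
  X2 -> S S
  X3 -> T0 A

CYK table (by increasing span):
  T[0,0] 'a' = {A,T1}  orig:{A}
  T[1,1] 'b' = {T0}  orig:{}
  T[2,2] 'b' = {T0}  orig:{}
  T[3,3] 'a' = {A,T1}  orig:{A}
  T[4,4] 'a' = {A,T1}  orig:{A}
  T[5,5] 'b' = {T0}  orig:{}
  T[6,6] 'a' = {A,T1}  orig:{A}
  T[0,1] 'ab' = ∅
  T[1,2] 'bb' = {A}
  T[2,3] 'ba' = {S,X3}  orig:{S}
  T[3,4] 'aa' = {S}
  T[4,5] 'ab' = ∅
  T[5,6] 'ba' = {S,X3}  orig:{S}
  T[0,2] 'abb' = ∅
  T[1,3] 'bba' = ∅
  T[2,4] 'baa' = ∅
  T[3,5] 'aab' = ∅
  T[4,6] 'aba' = {S}
  T[0,3] 'abba' = ∅
  T[1,4] 'bbaa' = ∅
  T[2,5] 'baab' = ∅
  T[3,6] 'aaba' = {X2}  orig:{}
  T[0,4] 'abbaa' = ∅
  T[1,5] 'bbaab' = ∅
  T[2,6] 'baaba' = {X2}  orig:{}
  T[0,5] 'abbaab' = ∅
  T[1,6] 'bbaaba' = {A}
  T[0,6] 'abbaaba' = ∅

S ∉ T[0,6] ⇒ NO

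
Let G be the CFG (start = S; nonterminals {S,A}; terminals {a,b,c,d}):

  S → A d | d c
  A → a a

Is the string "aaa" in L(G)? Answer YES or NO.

CNF form of G:
  S -> A T1 | T1 T2
  A -> T0 T0
  T0 -> a
  T1 -> d
  T2 -> c

Fill CYK table bottom-up:
  T[0,0] 'a' = {T0}  orig:{}
  T[1,1] 'a' = {T0}  orig:{}
  T[2,2] 'a' = {T0}  orig:{}
  T[0,1] 'aa' = {A}
  T[1,2] 'aa' = {A}
  T[0,2] 'aaa' = ∅

S ∉ T[0,2] ⇒ NO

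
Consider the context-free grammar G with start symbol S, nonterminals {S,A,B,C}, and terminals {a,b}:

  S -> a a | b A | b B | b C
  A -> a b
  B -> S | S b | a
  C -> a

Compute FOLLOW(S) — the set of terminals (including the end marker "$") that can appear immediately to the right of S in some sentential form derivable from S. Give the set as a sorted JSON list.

FIRST iteration:
round 1:
  A via A→a b: +{a}
  B via B→a: +{a}
  C via C→a: +{a}
  S via S→a a: +{a}
  S via S→b A: +{b}
  FIRST[S]={a,b}  FIRST[A]={a}  FIRST[B]={a}  FIRST[C]={a}
round 2:
  B via B→S: +{b}
  FIRST[S]={a,b}  FIRST[A]={a}  FIRST[B]={a,b}  FIRST[C]={a}
round 3: — fixpoint
  FIRST[S]={a,b}  FIRST[A]={a}  FIRST[B]={a,b}  FIRST[C]={a}

FOLLOW iteration:
initialize: $ ∈ FOLLOW(S)
iter 1:
  B→S b: FOLLOW(S) ⊇ FIRST(b) = {b}; new: +{b}
  S→b A: FOLLOW(A) ⊇ FOLLOW(S) ⊇ {$,b}; new: +{$,b}
  S→b B: FOLLOW(B) ⊇ FOLLOW(S) ⊇ {$,b}; new: +{$,b}
  S→b C: FOLLOW(C) ⊇ FOLLOW(S) ⊇ {$,b}; new: +{$,b}
  FOLLOW(S)={$,b}  FOLLOW(A)={$,b}  FOLLOW(B)={$,b}  FOLLOW(C)={$,b}
iter 2: (stable)
  FOLLOW(S)={$,b}  FOLLOW(A)={$,b}  FOLLOW(B)={$,b}  FOLLOW(C)={$,b}

FOLLOW(S) = ["$", "b"]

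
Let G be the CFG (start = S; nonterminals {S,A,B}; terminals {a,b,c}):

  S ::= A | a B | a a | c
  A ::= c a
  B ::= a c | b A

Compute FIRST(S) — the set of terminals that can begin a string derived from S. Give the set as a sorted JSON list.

FIRST sets, iterate to fixpoint:
[1]
  A via A→c a: +{c}
  B via B→a c: +{a}
  B via B→b A: +{b}
  S via S→A: +{c}
  S via S→a B: +{a}
  S: {a,c}  A: {c}  B: {a,b}
[2] done
  S: {a,c}  A: {c}  B: {a,b}

FIRST(S) = ["a", "c"]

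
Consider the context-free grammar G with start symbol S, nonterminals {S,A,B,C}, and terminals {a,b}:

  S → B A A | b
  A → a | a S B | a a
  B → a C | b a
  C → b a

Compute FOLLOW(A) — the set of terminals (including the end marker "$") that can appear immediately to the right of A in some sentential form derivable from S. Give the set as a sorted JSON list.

FIRST iteration:
pass 1:
  A via A→a: +{a}
  B via B→a C: +{a}
  B via B→b a: +{b}
  C via C→b a: +{b}
  S via S→B A A: +{a,b}
  FIRST[S]={a,b}  FIRST[A]={a}  FIRST[B]={a,b}  FIRST[C]={b}
pass 2: (no change)
  FIRST[S]={a,b}  FIRST[A]={a}  FIRST[B]={a,b}  FIRST[C]={b}

FOLLOW sets:
seed FOLLOW(S) with $
pass 1:
  A→a S B: FOLLOW(S) ⊇ FIRST(B) = {a,b}; new: +{a,b}
  S→B A A: FOLLOW(B) ⊇ FIRST(A) = {a}; new: +{a}
  S→B A A: FOLLOW(A) ⊇ FIRST(A) = {a}; new: +{a}
  S→B A A: FOLLOW(A) ⊇ FOLLOW(S) ⊇ {$,a,b}; new: +{$,b}
  FOLLOW(S)={$,a,b}  FOLLOW(A)={$,a,b}  FOLLOW(B)={a}  FOLLOW(C)={}
pass 2:
  A→a S B: FOLLOW(B) ⊇ FOLLOW(A) ⊇ {$,a,b}; new: +{$,b}
  B→a C: FOLLOW(C) ⊇ FOLLOW(B) ⊇ {$,a,b}; new: +{$,a,b}
  FOLLOW(S)={$,a,b}  FOLLOW(A)={$,a,b}  FOLLOW(B)={$,a,b}  FOLLOW(C)={$,a,b}
pass 3: done
  FOLLOW(S)={$,a,b}  FOLLOW(A)={$,a,b}  FOLLOW(B)={$,a,b}  FOLLOW(C)={$,a,b}

FOLLOW(A) = ["$", "a", "b"]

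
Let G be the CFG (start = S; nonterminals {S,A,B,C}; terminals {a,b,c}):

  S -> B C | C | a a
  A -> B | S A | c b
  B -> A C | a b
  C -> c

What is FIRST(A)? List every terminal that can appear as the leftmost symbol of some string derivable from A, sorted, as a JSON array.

Compute FIRST by fixpoint:
iter 1:
  A via A→c b: +{c}
  B via B→A C: +{c}
  B via B→a b: +{a}
  C via C→c: +{c}
  S via S→B C: +{a,c}
  FIRST[S]={a,c}  FIRST[A]={c}  FIRST[B]={a,c}  FIRST[C]={c}
iter 2:
  A via A→B: +{a}
  FIRST[S]={a,c}  FIRST[A]={a,c}  FIRST[B]={a,c}  FIRST[C]={c}
iter 3: (no change)
  FIRST[S]={a,c}  FIRST[A]={a,c}  FIRST[B]={a,c}  FIRST[C]={c}

FIRST(A) = ["a", "c"]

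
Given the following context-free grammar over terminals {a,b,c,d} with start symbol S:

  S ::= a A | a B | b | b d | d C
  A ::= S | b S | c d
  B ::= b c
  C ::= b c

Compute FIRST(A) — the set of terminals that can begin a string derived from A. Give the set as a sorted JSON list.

FIRST iteration:
[1]
  A via A→b S: +{b}
  A via A→c d: +{c}
  B via B→b c: +{b}
  C via C→b c: +{b}
  S via S→a A: +{a}
  S via S→b: +{b}
  S via S→d C: +{d}
  S: {a,b,d}  A: {b,c}  B: {b}  C: {b}
[2]
  A via A→S: +{a,d}
  S: {a,b,d}  A: {a,b,c,d}  B: {b}  C: {b}
[3] — fixpoint
  S: {a,b,d}  A: {a,b,c,d}  B: {b}  C: {b}

FIRST(A) = ["a", "b", "c", "d"]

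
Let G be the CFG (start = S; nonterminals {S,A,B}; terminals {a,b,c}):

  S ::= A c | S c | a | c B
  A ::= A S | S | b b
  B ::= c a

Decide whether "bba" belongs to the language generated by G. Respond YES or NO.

Convert to CNF:
  S -> A T0 | S T0 | T0 B | a
  A -> A S | A T0 | S T0 | T0 B | T1 T1 | a
  B -> T0 T2
  T0 -> c
  T1 -> b
  T2 -> a

Fill CYK table bottom-up:
  cell(0,0) b: {T1}  orig:{}
  cell(1,1) b: {T1}  orig:{}
  cell(2,2) a: {A,S,T2}  orig:{A,S}
  cell(0,1) bb: {A}
  cell(1,2) ba: ∅
  cell(0,2) bba: {A}

S ∉ T[0,2] ⇒ NO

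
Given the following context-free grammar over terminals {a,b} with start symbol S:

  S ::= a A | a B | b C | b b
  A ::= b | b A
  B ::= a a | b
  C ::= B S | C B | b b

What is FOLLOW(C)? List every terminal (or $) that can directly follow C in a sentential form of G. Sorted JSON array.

FIRST sets, iterate to fixpoint:
pass 1:
  A via A→b: +{b}
  B via B→a a: +{a}
  B via B→b: +{b}
  C via C→B S: +{a,b}
  S via S→a A: +{a}
  S via S→b C: +{b}
  FIRST(S)={a,b}  FIRST(A)={b}  FIRST(B)={a,b}  FIRST(C)={a,b}
pass 2: (stable)
  FIRST(S)={a,b}  FIRST(A)={b}  FIRST(B)={a,b}  FIRST(C)={a,b}

Compute FOLLOW by fixpoint:
FOLLOW(S) := {$}
iter 1:
  C→B S: FOLLOW(B) ⊇ FIRST(S) = {a,b}; new: +{a,b}
  C→C B: FOLLOW(C) ⊇ FIRST(B) = {a,b}; new: +{a,b}
  S→a A: FOLLOW(A) ⊇ FOLLOW(S) ⊇ {$}; new: +{$}
  S→a B: FOLLOW(B) ⊇ FOLLOW(S) ⊇ {$}; new: +{$}
  S→b C: FOLLOW(C) ⊇ FOLLOW(S) ⊇ {$}; new: +{$}
  S: {$}  A: {$}  B: {$,a,b}  C: {$,a,b}
iter 2:
  C→B S: FOLLOW(S) ⊇ FOLLOW(C) ⊇ {$,a,b}; new: +{a,b}
  S→a A: FOLLOW(A) ⊇ FOLLOW(S) ⊇ {$,a,b}; new: +{a,b}
  S: {$,a,b}  A: {$,a,b}  B: {$,a,b}  C: {$,a,b}
iter 3: (no change)
  S: {$,a,b}  A: {$,a,b}  B: {$,a,b}  C: {$,a,b}

FOLLOW(C) = ["$", "a", "b"]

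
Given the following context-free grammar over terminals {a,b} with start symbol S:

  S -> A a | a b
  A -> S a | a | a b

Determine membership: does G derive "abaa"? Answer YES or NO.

CNF form of G:
  S -> A T0 | T0 T1
  A -> S T0 | T0 T1 | a
  T0 -> a
  T1 -> b

Fill CYK table bottom-up:
  cell(0,0) a: {A,T0}  orig:{A}
  cell(1,1) b: {T1}  orig:{}
  cell(2,2) a: {A,T0}  orig:{A}
  cell(3,3) a: {A,T0}  orig:{A}
  cell(0,1) ab: {A,S}
  cell(1,2) ba: ∅
  cell(2,3) aa: {S}
  cell(0,2) aba: {A,S}
  cell(1,3) baa: ∅
  cell(0,3) abaa: {A,S}

S ∈ T[0,3] ⇒ YES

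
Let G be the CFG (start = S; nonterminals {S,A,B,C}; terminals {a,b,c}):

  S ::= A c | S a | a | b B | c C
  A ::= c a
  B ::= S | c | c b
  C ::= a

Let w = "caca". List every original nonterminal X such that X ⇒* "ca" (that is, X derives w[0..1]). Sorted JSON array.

CNF form of G:
  S -> A T0 | S T1 | T0 C | T2 B | a
  A -> T0 T1
  B -> A T0 | S T1 | T0 C | T0 T2 | T2 B | a | c
  C -> a
  T0 -> c
  T1 -> a
  T2 -> b

CYK fill (cells [i..j] with 0 ≤ i ≤ j ≤ 1 only):
  cell(0,0) c: {B,T0}  orig:{B}
  cell(1,1) a: {B,C,S,T1}  orig:{B,C,S}
  cell(0,1) ca: {A,B,S}

Original NTs in T[0,1] deriving "ca": ["A", "B", "S"]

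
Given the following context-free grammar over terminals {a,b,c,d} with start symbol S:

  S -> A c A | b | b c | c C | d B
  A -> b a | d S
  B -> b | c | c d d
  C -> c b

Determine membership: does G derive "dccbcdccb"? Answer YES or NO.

CNF form of G:
  S -> A X5 | T0 T3 | T2 B | T3 C | b
  A -> T0 T1 | T2 S
  B -> T3 X4 | b | c
  C -> T3 T0
  T0 -> b
  T1 -> a
  T2 -> d
  T3 -> c
  X4 -> T2 T2
  X5 -> T3 A

CYK table (by increasing span):
  T[0,0] 'd' = {T2}  orig:{}
  T[1,1] 'c' = {B,T3}  orig:{B}
  T[2,2] 'c' = {B,T3}  orig:{B}
  T[3,3] 'b' = {B,S,T0}  orig:{B,S}
  T[4,4] 'c' = {B,T3}  orig:{B}
  T[5,5] 'd' = {T2}  orig:{}
  T[6,6] 'c' = {B,T3}  orig:{B}
  T[7,7] 'c' = {B,T3}  orig:{B}
  T[8,8] 'b' = {B,S,T0}  orig:{B,S}
  T[0,1] 'dc' = {S}
  T[1,2] 'cc' = ∅
  T[2,3] 'cb' = {C}
  T[3,4] 'bc' = {S}
  T[4,5] 'cd' = ∅
  T[5,6] 'dc' = {S}
  T[6,7] 'cc' = ∅
  T[7,8] 'cb' = {C}
  T[0,2] 'dcc' = ∅
  T[1,3] 'ccb' = {S}
  T[2,4] 'cbc' = ∅
  T[3,5] 'bcd' = ∅
  T[4,6] 'cdc' = ∅
  T[5,7] 'dcc' = ∅
  T[6,8] 'ccb' = {S}
  T[0,3] 'dccb' = {A}
  T[1,4] 'ccbc' = ∅
  T[2,5] 'cbcd' = ∅
  T[3,6] 'bcdc' = ∅
  T[4,7] 'cdcc' = ∅
  T[5,8] 'dccb' = {A}
  T[0,4] 'dccbc' = ∅
  T[1,5] 'ccbcd' = ∅
  T[2,6] 'cbcdc' = ∅
  T[3,7] 'bcdcc' = ∅
  T[4,8] 'cdccb' = {X5}  orig:{}
  T[0,5] 'dccbcd' = ∅
  T[1,6] 'ccbcdc' = ∅
  T[2,7] 'cbcdcc' = ∅
  T[3,8] 'bcdccb' = ∅
  T[0,6] 'dccbcdc' = ∅
  T[1,7] 'ccbcdcc' = ∅
  T[2,8] 'cbcdccb' = ∅
  T[0,7] 'dccbcdcc' = ∅
  T[1,8] 'ccbcdccb' = ∅
  T[0,8] 'dccbcdccb' = {S}

S ∈ T[0,8] ⇒ YES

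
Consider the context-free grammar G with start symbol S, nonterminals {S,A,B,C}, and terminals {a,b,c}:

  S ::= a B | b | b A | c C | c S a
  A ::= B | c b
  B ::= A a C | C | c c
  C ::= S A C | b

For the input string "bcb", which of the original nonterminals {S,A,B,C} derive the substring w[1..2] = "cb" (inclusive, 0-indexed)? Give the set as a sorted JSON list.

Convert to CNF:
  S -> T0 B | T1 C | T1 X8 | T2 A | b
  A -> A X3 | S X4 | T1 T1 | T1 T2 | b
  B -> A X5 | S X6 | T1 T1 | b
  C -> S X7 | b
  T0 -> a
  T1 -> c
  T2 -> b
  X3 -> T0 C
  X4 -> A C
  X5 -> T0 C
  X6 -> A C
  X7 -> A C
  X8 -> S T0

Fill CYK table bottom-up (cells [i..j] with 1 ≤ i ≤ j ≤ 2 only):
  [1..1]={T1}  "c"  orig:{}
  [2..2]={A,B,C,S,T2}  "b"  orig:{A,B,C,S}
  [1..2]={A,S}  "cb"

Original NTs in T[1,2] deriving "cb": ["A", "S"]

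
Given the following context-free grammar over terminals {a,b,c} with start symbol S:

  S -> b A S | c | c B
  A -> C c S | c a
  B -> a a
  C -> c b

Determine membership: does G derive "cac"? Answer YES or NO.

CNF form of G:
  S -> T0 B | T2 X4 | c
  A -> C X3 | T0 T1
  B -> T1 T1
  C -> T0 T2
  T0 -> c
  T1 -> a
  T2 -> b
  X3 -> T0 S
  X4 -> A S

Fill CYK table bottom-up:
  T[0,0] 'c' = {S,T0}  orig:{S}
  T[1,1] 'a' = {T1}  orig:{}
  T[2,2] 'c' = {S,T0}  orig:{S}
  T[0,1] 'ca' = {A}
  T[1,2] 'ac' = ∅
  T[0,2] 'cac' = {X4}  orig:{}

S ∉ T[0,2] ⇒ NO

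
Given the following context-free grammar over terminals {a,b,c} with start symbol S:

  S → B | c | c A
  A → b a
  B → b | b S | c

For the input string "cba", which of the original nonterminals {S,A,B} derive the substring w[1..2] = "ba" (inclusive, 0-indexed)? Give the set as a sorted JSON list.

CNF form of G:
  S -> T0 S | T2 A | b | c
  A -> T0 T1
  B -> T0 S | b | c
  T0 -> b
  T1 -> a
  T2 -> c

CYK table (by increasing span) (cells [i..j] with 1 ≤ i ≤ j ≤ 2 only):
  [1..1]={B,S,T0}  "b"  orig:{B,S}
  [2..2]={T1}  "a"  orig:{}
  [1..2]={A}  "ba"

Original NTs in T[1,2] deriving "ba": ["A"]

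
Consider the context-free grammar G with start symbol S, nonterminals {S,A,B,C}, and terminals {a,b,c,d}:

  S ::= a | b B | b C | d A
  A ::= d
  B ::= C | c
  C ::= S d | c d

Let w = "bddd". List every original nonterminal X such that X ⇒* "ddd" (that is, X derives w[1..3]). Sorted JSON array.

CNF form of G:
  S -> T0 A | T2 B | T2 C | a
  A -> d
  B -> S T0 | T1 T0 | c
  C -> S T0 | T1 T0
  T0 -> d
  T1 -> c
  T2 -> b

Fill CYK table bottom-up — only the sub-triangle for w[1..3]:
  [1..1]={A,T0}  "d"  orig:{A}
  [2..2]={A,T0}  "d"  orig:{A}
  [3..3]={A,T0}  "d"  orig:{A}
  [1..2]={S}  "dd"
  [2..3]={S}  "dd"
  [1..3]={B,C}  "ddd"

Original NTs in T[1,3] deriving "ddd": ["B", "C"]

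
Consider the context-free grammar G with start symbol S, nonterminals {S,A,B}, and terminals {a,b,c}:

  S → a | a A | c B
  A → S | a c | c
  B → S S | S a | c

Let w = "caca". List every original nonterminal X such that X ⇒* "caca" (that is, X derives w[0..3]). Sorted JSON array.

CNF form of G:
  S -> T0 A | T1 B | a
  A -> T0 A | T0 T1 | T1 B | a | c
  B -> S S | S T0 | c
  T0 -> a
  T1 -> c

CYK fill, restricted to cells inside w[0..3]:
  [0..0]={A,B,T1}  "c"  orig:{A,B}
  [1..1]={A,S,T0}  "a"  orig:{A,S}
  [2..2]={A,B,T1}  "c"  orig:{A,B}
  [3..3]={A,S,T0}  "a"  orig:{A,S}
  [0..1]=∅  "ca"
  [1..2]={A,S}  "ac"
  [2..3]=∅  "ca"
  [0..2]=∅  "cac"
  [1..3]={B}  "aca"
  [0..3]={A,S}  "caca"

Original NTs in T[0,3] deriving "caca": ["A", "S"]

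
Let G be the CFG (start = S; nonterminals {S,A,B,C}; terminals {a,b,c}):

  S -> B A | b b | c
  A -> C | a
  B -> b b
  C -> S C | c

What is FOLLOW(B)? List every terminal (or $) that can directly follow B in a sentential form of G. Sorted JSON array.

Compute FIRST by fixpoint:
pass 1:
  A via A→a: +{a}
  B via B→b b: +{b}
  C via C→c: +{c}
  S via S→B A: +{b}
  S via S→c: +{c}
  FIRST(S)={b,c}  FIRST(A)={a}  FIRST(B)={b}  FIRST(C)={c}
pass 2:
  A via A→C: +{c}
  C via C→S C: +{b}
  FIRST(S)={b,c}  FIRST(A)={a,c}  FIRST(B)={b}  FIRST(C)={b,c}
pass 3:
  A via A→C: +{b}
  FIRST(S)={b,c}  FIRST(A)={a,b,c}  FIRST(B)={b}  FIRST(C)={b,c}
pass 4: done
  FIRST(S)={b,c}  FIRST(A)={a,b,c}  FIRST(B)={b}  FIRST(C)={b,c}

FOLLOW iteration:
initialize: $ ∈ FOLLOW(S)
pass 1:
  C→S C: FOLLOW(S) ⊇ FIRST(C) = {b,c}; new: +{b,c}
  S→B A: FOLLOW(B) ⊇ FIRST(A) = {a,b,c}; new: +{a,b,c}
  S→B A: FOLLOW(A) ⊇ FOLLOW(S) ⊇ {$,b,c}; new: +{$,b,c}
  FOLLOW[S]={$,b,c}  FOLLOW[A]={$,b,c}  FOLLOW[B]={a,b,c}  FOLLOW[C]={}
pass 2:
  A→C: FOLLOW(C) ⊇ FOLLOW(A) ⊇ {$,b,c}; new: +{$,b,c}
  FOLLOW[S]={$,b,c}  FOLLOW[A]={$,b,c}  FOLLOW[B]={a,b,c}  FOLLOW[C]={$,b,c}
pass 3: (stable)
  FOLLOW[S]={$,b,c}  FOLLOW[A]={$,b,c}  FOLLOW[B]={a,b,c}  FOLLOW[C]={$,b,c}

FOLLOW(B) = ["a", "b", "c"]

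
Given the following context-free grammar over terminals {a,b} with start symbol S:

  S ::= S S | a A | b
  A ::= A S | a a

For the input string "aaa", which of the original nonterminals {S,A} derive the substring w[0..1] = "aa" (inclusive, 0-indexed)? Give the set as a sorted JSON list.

CNF form of G:
  S -> S S | T0 A | b
  A -> A S | T0 T0
  T0 -> a

CYK table (by increasing span) (cells [i..j] with 0 ≤ i ≤ j ≤ 1 only):
  cell(0,0) a: {T0}  orig:{}
  cell(1,1) a: {T0}  orig:{}
  cell(0,1) aa: {A}

Original NTs in T[0,1] deriving "aa": ["A"]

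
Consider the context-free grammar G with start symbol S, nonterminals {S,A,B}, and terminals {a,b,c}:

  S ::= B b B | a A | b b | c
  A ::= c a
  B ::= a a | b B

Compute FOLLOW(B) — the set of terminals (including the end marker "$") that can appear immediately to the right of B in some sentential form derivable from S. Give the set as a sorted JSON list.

FIRST sets, iterate to fixpoint:
iter 1:
  A via A→c a: +{c}
  B via B→a a: +{a}
  B via B→b B: +{b}
  S via S→B b B: +{a,b}
  S via S→c: +{c}
  FIRST(S)={a,b,c}  FIRST(A)={c}  FIRST(B)={a,b}
iter 2: done
  FIRST(S)={a,b,c}  FIRST(A)={c}  FIRST(B)={a,b}

Compute FOLLOW by fixpoint:
FOLLOW(S) := {$}
round 1:
  S→B b B: FOLLOW(B) ⊇ FIRST(b) = {b}; new: +{b}
  S→B b B: FOLLOW(B) ⊇ FOLLOW(S) ⊇ {$}; new: +{$}
  S→a A: FOLLOW(A) ⊇ FOLLOW(S) ⊇ {$}; new: +{$}
  FOLLOW[S]={$}  FOLLOW[A]={$}  FOLLOW[B]={$,b}
round 2: done
  FOLLOW[S]={$}  FOLLOW[A]={$}  FOLLOW[B]={$,b}

FOLLOW(B) = ["$", "b"]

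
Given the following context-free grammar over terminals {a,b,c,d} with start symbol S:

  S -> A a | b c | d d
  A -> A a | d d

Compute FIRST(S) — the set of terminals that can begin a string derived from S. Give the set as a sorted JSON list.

FIRST sets, iterate to fixpoint:
pass 1:
  A via A→d d: +{d}
  S via S→A a: +{d}
  S via S→b c: +{b}
  FIRST[S]={b,d}  FIRST[A]={d}
pass 2: — fixpoint
  FIRST[S]={b,d}  FIRST[A]={d}

FIRST(S) = ["b", "d"]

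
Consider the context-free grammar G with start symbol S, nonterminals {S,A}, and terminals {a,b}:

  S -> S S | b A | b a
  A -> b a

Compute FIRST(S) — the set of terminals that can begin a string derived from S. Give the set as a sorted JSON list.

Compute FIRST by fixpoint:
round 1:
  A via A→b a: +{b}
  S via S→b A: +{b}
  FIRST(S)={b}  FIRST(A)={b}
round 2: (no change)
  FIRST(S)={b}  FIRST(A)={b}

FIRST(S) = ["b"]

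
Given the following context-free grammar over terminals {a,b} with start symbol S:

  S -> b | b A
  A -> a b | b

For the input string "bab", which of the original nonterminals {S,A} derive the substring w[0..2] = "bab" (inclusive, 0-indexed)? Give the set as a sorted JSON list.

Convert to CNF:
  S -> T1 A | b
  A -> T0 T1 | b
  T0 -> a
  T1 -> b

Fill CYK table bottom-up, restricted to cells inside w[0..2]:
  cell(0,0) b: {A,S,T1}  orig:{A,S}
  cell(1,1) a: {T0}  orig:{}
  cell(2,2) b: {A,S,T1}  orig:{A,S}
  cell(0,1) ba: ∅
  cell(1,2) ab: {A}
  cell(0,2) bab: {S}

Original NTs in T[0,2] deriving "bab": ["S"]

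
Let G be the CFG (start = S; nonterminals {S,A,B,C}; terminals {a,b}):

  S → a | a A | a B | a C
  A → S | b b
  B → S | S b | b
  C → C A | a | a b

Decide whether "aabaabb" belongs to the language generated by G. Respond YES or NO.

CNF form of G:
  S -> T0 A | T0 B | T0 C | a
  A -> T0 A | T0 B | T0 C | T1 T1 | a
  B -> S T1 | T0 A | T0 B | T0 C | a | b
  C -> C A | T0 T1 | a
  T0 -> a
  T1 -> b

Fill CYK table bottom-up:
  cell(0,0) a: {A,B,C,S,T0}  orig:{A,B,C,S}
  cell(1,1) a: {A,B,C,S,T0}  orig:{A,B,C,S}
  cell(2,2) b: {B,T1}  orig:{B}
  cell(3,3) a: {A,B,C,S,T0}  orig:{A,B,C,S}
  cell(4,4) a: {A,B,C,S,T0}  orig:{A,B,C,S}
  cell(5,5) b: {B,T1}  orig:{B}
  cell(6,6) b: {B,T1}  orig:{B}
  cell(0,1) aa: {A,B,C,S}
  cell(1,2) ab: {A,B,C,S}
  cell(2,3) ba: ∅
  cell(3,4) aa: {A,B,C,S}
  cell(4,5) ab: {A,B,C,S}
  cell(5,6) bb: {A}
  cell(0,2) aab: {A,B,C,S}
  cell(1,3) aba: {C}
  cell(2,4) baa: ∅
  cell(3,5) aab: {A,B,C,S}
  cell(4,6) abb: {A,B,C,S}
  cell(0,3) aaba: {A,B,C,S}
  cell(1,4) abaa: {C}
  cell(2,5) baab: ∅
  cell(3,6) aabb: {A,B,C,S}
  cell(0,4) aabaa: {A,B,C,S}
  cell(1,5) abaab: {C}
  cell(2,6) baabb: ∅
  cell(0,5) aabaab: {A,B,C,S}
  cell(1,6) abaabb: {C}
  cell(0,6) aabaabb: {A,B,C,S}

S ∈ T[0,6] ⇒ YES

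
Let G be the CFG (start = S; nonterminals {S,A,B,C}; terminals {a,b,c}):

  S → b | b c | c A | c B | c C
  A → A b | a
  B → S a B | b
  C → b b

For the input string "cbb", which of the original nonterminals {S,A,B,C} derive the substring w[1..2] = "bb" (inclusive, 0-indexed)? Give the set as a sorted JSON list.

CNF form of G:
  S -> T0 T2 | T2 A | T2 B | T2 C | b
  A -> A T0 | a
  B -> S X3 | b
  C -> T0 T0
  T0 -> b
  T1 -> a
  T2 -> c
  X3 -> T1 B

Fill CYK table bottom-up — only the sub-triangle for w[1..2]:
  cell(1,1) b: {B,S,T0}  orig:{B,S}
  cell(2,2) b: {B,S,T0}  orig:{B,S}
  cell(1,2) bb: {C}

Original NTs in T[1,2] deriving "bb": ["C"]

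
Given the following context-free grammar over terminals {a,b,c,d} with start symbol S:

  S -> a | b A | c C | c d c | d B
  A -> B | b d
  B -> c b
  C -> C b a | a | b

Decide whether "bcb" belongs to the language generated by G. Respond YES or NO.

Convert to CNF:
  S -> T0 A | T1 B | T2 C | T2 X5 | a
  A -> T0 T1 | T2 T0
  B -> T2 T0
  C -> C X4 | a | b
  T0 -> b
  T1 -> d
  T2 -> c
  T3 -> a
  X4 -> T0 T3
  X5 -> T1 T2

CYK fill:
  cell(0,0) b: {C,T0}  orig:{C}
  cell(1,1) c: {T2}  orig:{}
  cell(2,2) b: {C,T0}  orig:{C}
  cell(0,1) bc: ∅
  cell(1,2) cb: {A,B,S}
  cell(0,2) bcb: {S}

S ∈ T[0,2] ⇒ YES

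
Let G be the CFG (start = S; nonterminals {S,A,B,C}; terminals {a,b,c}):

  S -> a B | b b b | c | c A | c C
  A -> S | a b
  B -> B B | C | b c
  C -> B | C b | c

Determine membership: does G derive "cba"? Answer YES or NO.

CNF form of G:
  S -> T0 B | T1 X4 | T2 A | T2 C | c
  A -> T0 B | T0 T1 | T1 X3 | T2 A | T2 C | c
  B -> B B | C T1 | T1 T2 | c
  C -> B B | C T1 | T1 T2 | c
  T0 -> a
  T1 -> b
  T2 -> c
  X3 -> T1 T1
  X4 -> T1 T1

CYK table (by increasing span):
  T[0,0] 'c' = {A,B,C,S,T2}  orig:{A,B,C,S}
  T[1,1] 'b' = {T1}  orig:{}
  T[2,2] 'a' = {T0}  orig:{}
  T[0,1] 'cb' = {B,C}
  T[1,2] 'ba' = ∅
  T[0,2] 'cba' = ∅

S ∉ T[0,2] ⇒ NO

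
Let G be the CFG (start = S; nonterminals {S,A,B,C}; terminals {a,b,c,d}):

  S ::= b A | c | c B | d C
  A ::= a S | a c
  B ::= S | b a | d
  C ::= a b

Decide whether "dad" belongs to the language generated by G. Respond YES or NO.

CNF form of G:
  S -> T1 B | T2 A | T3 C | c
  A -> T0 S | T0 T1
  B -> T1 B | T2 A | T2 T0 | T3 C | c | d
  C -> T0 T2
  T0 -> a
  T1 -> c
  T2 -> b
  T3 -> d

CYK table (by increasing span):
  [0..0]={B,T3}  "d"  orig:{B}
  [1..1]={T0}  "a"  orig:{}
  [2..2]={B,T3}  "d"  orig:{B}
  [0..1]=∅  "da"
  [1..2]=∅  "ad"
  [0..2]=∅  "dad"

S ∉ T[0,2] ⇒ NO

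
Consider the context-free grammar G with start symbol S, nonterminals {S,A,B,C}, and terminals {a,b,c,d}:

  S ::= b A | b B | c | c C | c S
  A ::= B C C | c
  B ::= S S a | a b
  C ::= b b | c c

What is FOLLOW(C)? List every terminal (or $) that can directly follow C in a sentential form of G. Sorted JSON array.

FIRST sets, iterate to fixpoint:
[1]
  A via A→c: +{c}
  B via B→a b: +{a}
  C via C→b b: +{b}
  C via C→c c: +{c}
  S via S→b A: +{b}
  S via S→c: +{c}
  FIRST[S]={b,c}  FIRST[A]={c}  FIRST[B]={a}  FIRST[C]={b,c}
[2]
  A via A→B C C: +{a}
  B via B→S S a: +{b,c}
  FIRST[S]={b,c}  FIRST[A]={a,c}  FIRST[B]={a,b,c}  FIRST[C]={b,c}
[3]
  A via A→B C C: +{b}
  FIRST[S]={b,c}  FIRST[A]={a,b,c}  FIRST[B]={a,b,c}  FIRST[C]={b,c}
[4] — fixpoint
  FIRST[S]={b,c}  FIRST[A]={a,b,c}  FIRST[B]={a,b,c}  FIRST[C]={b,c}

Compute FOLLOW by fixpoint:
seed FOLLOW(S) with $
[1]
  A→B C C: FOLLOW(B) ⊇ FIRST(C) = {b,c}; new: +{b,c}
  A→B C C: FOLLOW(C) ⊇ FIRST(C) = {b,c}; new: +{b,c}
  B→S S a: FOLLOW(S) ⊇ FIRST(S) = {b,c}; new: +{b,c}
  B→S S a: FOLLOW(S) ⊇ FIRST(a) = {a}; new: +{a}
  S→b A: FOLLOW(A) ⊇ FOLLOW(S) ⊇ {$,a,b,c}; new: +{$,a,b,c}
  S→b B: FOLLOW(B) ⊇ FOLLOW(S) ⊇ {$,a,b,c}; new: +{$,a}
  S→c C: FOLLOW(C) ⊇ FOLLOW(S) ⊇ {$,a,b,c}; new: +{$,a}
  FOLLOW[S]={$,a,b,c}  FOLLOW[A]={$,a,b,c}  FOLLOW[B]={$,a,b,c}  FOLLOW[C]={$,a,b,c}
[2] (no change)
  FOLLOW[S]={$,a,b,c}  FOLLOW[A]={$,a,b,c}  FOLLOW[B]={$,a,b,c}  FOLLOW[C]={$,a,b,c}

FOLLOW(C) = ["$", "a", "b", "c"]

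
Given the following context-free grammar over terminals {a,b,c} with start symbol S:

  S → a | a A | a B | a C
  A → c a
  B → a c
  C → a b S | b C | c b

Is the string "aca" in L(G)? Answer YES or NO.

Convert to CNF:
  S -> T1 A | T1 B | T1 C | a
  A -> T0 T1
  B -> T1 T0
  C -> T0 T2 | T1 X3 | T2 C
  T0 -> c
  T1 -> a
  T2 -> b
  X3 -> T2 S

CYK fill:
  T[0,0] 'a' = {S,T1}  orig:{S}
  T[1,1] 'c' = {T0}  orig:{}
  T[2,2] 'a' = {S,T1}  orig:{S}
  T[0,1] 'ac' = {B}
  T[1,2] 'ca' = {A}
  T[0,2] 'aca' = {S}

S ∈ T[0,2] ⇒ YES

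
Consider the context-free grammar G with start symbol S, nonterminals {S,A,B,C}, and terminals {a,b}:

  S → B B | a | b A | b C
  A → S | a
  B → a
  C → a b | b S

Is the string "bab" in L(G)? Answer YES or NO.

Convert to CNF:
  S -> B B | T0 A | T0 C | a
  A -> B B | T0 A | T0 C | a
  B -> a
  C -> T0 S | T1 T0
  T0 -> b
  T1 -> a

CYK fill:
  T[0,0] 'b' = {T0}  orig:{}
  T[1,1] 'a' = {A,B,S,T1}  orig:{A,B,S}
  T[2,2] 'b' = {T0}  orig:{}
  T[0,1] 'ba' = {A,C,S}
  T[1,2] 'ab' = {C}
  T[0,2] 'bab' = {A,S}

S ∈ T[0,2] ⇒ YES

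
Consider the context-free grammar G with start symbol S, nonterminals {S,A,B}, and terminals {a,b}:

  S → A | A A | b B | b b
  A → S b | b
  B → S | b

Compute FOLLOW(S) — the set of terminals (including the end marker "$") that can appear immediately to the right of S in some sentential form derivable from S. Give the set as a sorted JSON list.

Compute FIRST by fixpoint:
round 1:
  A via A→b: +{b}
  B via B→b: +{b}
  S via S→A: +{b}
  FIRST(S)={b}  FIRST(A)={b}  FIRST(B)={b}
round 2: — fixpoint
  FIRST(S)={b}  FIRST(A)={b}  FIRST(B)={b}

FOLLOW sets:
initialize: $ ∈ FOLLOW(S)
iter 1:
  A→S b: FOLLOW(S) ⊇ FIRST(b) = {b}; new: +{b}
  S→A: FOLLOW(A) ⊇ FOLLOW(S) ⊇ {$,b}; new: +{$,b}
  S→b B: FOLLOW(B) ⊇ FOLLOW(S) ⊇ {$,b}; new: +{$,b}
  FOLLOW(S)={$,b}  FOLLOW(A)={$,b}  FOLLOW(B)={$,b}
iter 2: (stable)
  FOLLOW(S)={$,b}  FOLLOW(A)={$,b}  FOLLOW(B)={$,b}

FOLLOW(S) = ["$", "b"]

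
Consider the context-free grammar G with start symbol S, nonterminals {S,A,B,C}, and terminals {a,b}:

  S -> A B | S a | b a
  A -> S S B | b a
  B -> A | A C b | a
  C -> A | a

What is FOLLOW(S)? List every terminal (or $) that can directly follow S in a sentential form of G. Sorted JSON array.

Compute FIRST by fixpoint:
[1]
  A via A→b a: +{b}
  B via B→A: +{b}
  B via B→a: +{a}
  C via C→A: +{b}
  C via C→a: +{a}
  S via S→A B: +{b}
  S: {b}  A: {b}  B: {a,b}  C: {a,b}
[2] (stable)
  S: {b}  A: {b}  B: {a,b}  C: {a,b}

Compute FOLLOW by fixpoint:
initialize: $ ∈ FOLLOW(S)
iter 1:
  A→S S B: FOLLOW(S) ⊇ FIRST(S) = {b}; new: +{b}
  A→S S B: FOLLOW(S) ⊇ FIRST(B) = {a,b}; new: +{a}
  B→A C b: FOLLOW(A) ⊇ FIRST(C) = {a,b}; new: +{a,b}
  B→A C b: FOLLOW(C) ⊇ FIRST(b) = {b}; new: +{b}
  S→A B: FOLLOW(B) ⊇ FOLLOW(S) ⊇ {$,a,b}; new: +{$,a,b}
  FOLLOW[S]={$,a,b}  FOLLOW[A]={a,b}  FOLLOW[B]={$,a,b}  FOLLOW[C]={b}
iter 2:
  B→A: FOLLOW(A) ⊇ FOLLOW(B) ⊇ {$,a,b}; new: +{$}
  FOLLOW[S]={$,a,b}  FOLLOW[A]={$,a,b}  FOLLOW[B]={$,a,b}  FOLLOW[C]={b}
iter 3: — fixpoint
  FOLLOW[S]={$,a,b}  FOLLOW[A]={$,a,b}  FOLLOW[B]={$,a,b}  FOLLOW[C]={b}

FOLLOW(S) = ["$", "a", "b"]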